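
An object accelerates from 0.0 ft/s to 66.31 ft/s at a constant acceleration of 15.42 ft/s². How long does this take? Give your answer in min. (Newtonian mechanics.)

v₀ = 0.0 ft/s × 0.3048 = 0.0 m/s
v = 66.31 ft/s × 0.3048 = 20.2113 m/s
a = 15.42 ft/s² × 0.3048 = 4.70002 m/s²
t = (v - v₀) / a = (20.2113 - 0.0) / 4.70002 = 4.30026 s
t = 4.30026 s / 60.0 = 0.07167 min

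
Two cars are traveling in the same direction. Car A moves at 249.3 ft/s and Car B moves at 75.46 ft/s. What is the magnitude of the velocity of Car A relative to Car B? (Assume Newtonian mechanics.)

v_rel = |v_A - v_B| = |249.3 - 75.46| = 173.84 ft/s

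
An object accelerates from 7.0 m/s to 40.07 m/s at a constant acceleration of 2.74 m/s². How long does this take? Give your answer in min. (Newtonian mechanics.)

t = (v - v₀) / a = (40.07 - 7.0) / 2.74 = 12.0693 s
t = 12.0693 s / 60.0 = 0.2012 min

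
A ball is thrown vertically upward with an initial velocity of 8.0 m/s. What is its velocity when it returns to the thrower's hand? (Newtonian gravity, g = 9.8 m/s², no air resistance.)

By conservation of energy (no air resistance), the ball returns to the throw height with the same speed as launch, but directed downward.
|v_ground| = v₀ = 8.0 m/s
v_ground = 8.0 m/s (downward)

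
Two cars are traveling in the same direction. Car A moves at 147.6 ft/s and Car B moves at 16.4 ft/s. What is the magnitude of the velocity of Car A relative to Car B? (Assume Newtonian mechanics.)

v_rel = |v_A - v_B| = |147.6 - 16.4| = 131.2 ft/s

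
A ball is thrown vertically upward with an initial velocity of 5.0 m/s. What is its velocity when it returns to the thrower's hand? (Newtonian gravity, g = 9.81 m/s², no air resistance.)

By conservation of energy (no air resistance), the ball returns to the throw height with the same speed as launch, but directed downward.
|v_ground| = v₀ = 5.0 m/s
v_ground = 5.0 m/s (downward)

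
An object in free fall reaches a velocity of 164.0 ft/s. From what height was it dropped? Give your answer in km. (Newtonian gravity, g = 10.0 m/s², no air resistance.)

v = 164.0 ft/s × 0.3048 = 49.9872 m/s
h = v² / (2g) = 49.9872² / (2 × 10.0) = 124.936 m
h = 124.936 m / 1000.0 = 0.1249 km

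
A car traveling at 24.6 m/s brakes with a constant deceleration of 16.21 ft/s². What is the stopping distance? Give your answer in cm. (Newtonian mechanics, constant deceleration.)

a = 16.21 ft/s² × 0.3048 = 4.94081 m/s²
d = v₀² / (2a) = 24.6² / (2 × 4.94081) = 605.16 / 9.88162 = 61.241 m
d = 61.241 m / 0.01 = 6124 cm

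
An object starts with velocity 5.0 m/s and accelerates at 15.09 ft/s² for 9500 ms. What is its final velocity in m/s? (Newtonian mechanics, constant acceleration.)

a = 15.09 ft/s² × 0.3048 = 4.59943 m/s²
t = 9500 ms × 0.001 = 9.5 s
v = v₀ + a × t = 5.0 + 4.59943 × 9.5 = 48.69 m/s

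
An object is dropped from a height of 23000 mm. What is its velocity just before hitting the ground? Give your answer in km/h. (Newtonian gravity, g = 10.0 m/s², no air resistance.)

h = 23000 mm × 0.001 = 23.0 m
v = √(2gh) = √(2 × 10.0 × 23.0) = 21.4476 m/s
v = 21.4476 m/s / 0.2777777777777778 = 77.21 km/h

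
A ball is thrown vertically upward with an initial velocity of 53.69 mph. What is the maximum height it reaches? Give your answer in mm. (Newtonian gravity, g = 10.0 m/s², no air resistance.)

v₀ = 53.69 mph × 0.44704 = 24.0016 m/s
h_max = v₀² / (2g) = 24.0016² / (2 × 10.0) = 576.077 / 20.0 = 28.8039 m
h_max = 28.8039 m / 0.001 = 28800 mm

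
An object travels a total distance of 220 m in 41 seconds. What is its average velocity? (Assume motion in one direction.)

v_avg = Δd / Δt = 220 / 41 = 5.37 m/s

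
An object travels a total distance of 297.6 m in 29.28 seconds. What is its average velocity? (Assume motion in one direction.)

v_avg = Δd / Δt = 297.6 / 29.28 = 10.16 m/s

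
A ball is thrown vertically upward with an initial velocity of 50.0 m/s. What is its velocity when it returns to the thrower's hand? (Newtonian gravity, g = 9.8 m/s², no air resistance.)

By conservation of energy (no air resistance), the ball returns to the throw height with the same speed as launch, but directed downward.
|v_ground| = v₀ = 50.0 m/s
v_ground = 50.0 m/s (downward)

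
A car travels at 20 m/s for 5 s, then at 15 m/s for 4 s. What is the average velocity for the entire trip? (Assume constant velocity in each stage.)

d₁ = v₁t₁ = 20 × 5 = 100 m
d₂ = v₂t₂ = 15 × 4 = 60 m
d_total = 160 m, t_total = 9 s
v_avg = d_total/t_total = 160/9 = 17.78 m/s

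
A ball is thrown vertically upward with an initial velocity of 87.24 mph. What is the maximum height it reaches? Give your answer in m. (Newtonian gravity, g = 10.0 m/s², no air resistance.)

v₀ = 87.24 mph × 0.44704 = 38.9998 m/s
h_max = v₀² / (2g) = 38.9998² / (2 × 10.0) = 1520.98 / 20.0 = 76.05 m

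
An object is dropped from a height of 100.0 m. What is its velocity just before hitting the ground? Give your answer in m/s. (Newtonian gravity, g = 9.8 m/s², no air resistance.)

v = √(2gh) = √(2 × 9.8 × 100.0) = 44.27 m/s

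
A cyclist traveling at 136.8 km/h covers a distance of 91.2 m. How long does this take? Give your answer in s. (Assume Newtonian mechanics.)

v = 136.8 km/h × 0.2777777777777778 = 38.0 m/s
t = d / v = 91.2 / 38.0 = 2.4 s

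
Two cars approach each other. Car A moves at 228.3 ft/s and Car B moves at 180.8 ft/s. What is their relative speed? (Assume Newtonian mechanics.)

v_rel = v_A + v_B = 228.3 + 180.8 = 409.1 ft/s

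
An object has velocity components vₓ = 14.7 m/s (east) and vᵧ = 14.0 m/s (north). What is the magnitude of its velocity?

|v| = √(vₓ² + vᵧ²) = √(14.7² + 14.0²) = √(412.09) = 20.3 m/s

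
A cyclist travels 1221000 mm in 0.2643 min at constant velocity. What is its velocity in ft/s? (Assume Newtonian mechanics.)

d = 1221000 mm × 0.001 = 1221.0 m
t = 0.2643 min × 60.0 = 15.858 s
v = d / t = 1221.0 / 15.858 = 76.9958 m/s
v = 76.9958 m/s / 0.3048 = 252.6 ft/s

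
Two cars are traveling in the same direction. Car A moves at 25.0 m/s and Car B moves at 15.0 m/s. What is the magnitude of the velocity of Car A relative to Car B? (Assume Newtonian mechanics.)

v_rel = |v_A - v_B| = |25.0 - 15.0| = 10.0 m/s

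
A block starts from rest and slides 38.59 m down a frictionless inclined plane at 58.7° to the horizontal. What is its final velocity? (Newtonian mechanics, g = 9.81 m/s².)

a = g sin(θ) = 9.81 × sin(58.7°) = 8.38224 m/s²
v = √(2ad) = √(2 × 8.38224 × 38.59) = 25.44 m/s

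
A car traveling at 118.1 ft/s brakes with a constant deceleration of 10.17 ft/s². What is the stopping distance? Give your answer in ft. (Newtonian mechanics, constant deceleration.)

v₀ = 118.1 ft/s × 0.3048 = 35.9969 m/s
a = 10.17 ft/s² × 0.3048 = 3.09982 m/s²
d = v₀² / (2a) = 35.9969² / (2 × 3.09982) = 1295.78 / 6.19964 = 209.009 m
d = 209.009 m / 0.3048 = 685.7 ft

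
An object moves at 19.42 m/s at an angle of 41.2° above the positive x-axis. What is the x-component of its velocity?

vₓ = v cos(θ) = 19.42 × cos(41.2°) = 14.61 m/s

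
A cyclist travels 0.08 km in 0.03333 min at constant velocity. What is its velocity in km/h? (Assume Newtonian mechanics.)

d = 0.08 km × 1000.0 = 80.0 m
t = 0.03333 min × 60.0 = 1.9998 s
v = d / t = 80.0 / 1.9998 = 40.004 m/s
v = 40.004 m/s / 0.2777777777777778 = 144.0 km/h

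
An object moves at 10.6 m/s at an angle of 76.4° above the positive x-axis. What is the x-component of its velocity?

vₓ = v cos(θ) = 10.6 × cos(76.4°) = 2.49 m/s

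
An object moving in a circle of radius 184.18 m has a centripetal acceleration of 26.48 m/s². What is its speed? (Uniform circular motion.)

v = √(a_c × r) = √(26.48 × 184.18) = 69.84 m/s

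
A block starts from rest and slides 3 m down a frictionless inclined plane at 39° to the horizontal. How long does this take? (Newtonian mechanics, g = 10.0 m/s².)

a = g sin(θ) = 10.0 × sin(39°) = 6.2932 m/s²
t = √(2d/a) = √(2 × 3 / 6.2932) = 0.98 s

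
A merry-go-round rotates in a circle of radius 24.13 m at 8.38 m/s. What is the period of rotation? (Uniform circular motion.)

T = 2πr/v = 2π×24.13/8.38 = 18.09 s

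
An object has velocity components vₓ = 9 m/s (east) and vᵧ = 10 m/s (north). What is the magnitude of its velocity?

|v| = √(vₓ² + vᵧ²) = √(9² + 10²) = √(181) = 13.45 m/s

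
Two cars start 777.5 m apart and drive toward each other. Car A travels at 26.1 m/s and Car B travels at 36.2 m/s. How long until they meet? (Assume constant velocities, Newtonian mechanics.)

Combined speed: v_combined = 26.1 + 36.2 = 62.3 m/s
Time to meet: t = d/v_combined = 777.5/62.3 = 12.48 s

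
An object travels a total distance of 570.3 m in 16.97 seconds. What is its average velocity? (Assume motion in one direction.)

v_avg = Δd / Δt = 570.3 / 16.97 = 33.61 m/s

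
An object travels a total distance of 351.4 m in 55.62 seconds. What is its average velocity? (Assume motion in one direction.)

v_avg = Δd / Δt = 351.4 / 55.62 = 6.32 m/s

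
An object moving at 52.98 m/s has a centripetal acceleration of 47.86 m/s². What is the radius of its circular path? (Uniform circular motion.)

r = v²/a_c = 52.98²/47.86 = 58.65 m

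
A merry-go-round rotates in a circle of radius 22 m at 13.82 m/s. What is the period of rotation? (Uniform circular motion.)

T = 2πr/v = 2π×22/13.82 = 10.0 s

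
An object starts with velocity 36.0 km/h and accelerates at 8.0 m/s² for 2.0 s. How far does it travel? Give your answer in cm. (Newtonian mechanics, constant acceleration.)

v₀ = 36.0 km/h × 0.2777777777777778 = 10.0 m/s
d = v₀ × t + ½ × a × t² = 10.0 × 2.0 + 0.5 × 8.0 × 2.0² = 36.0 m
d = 36.0 m / 0.01 = 3600 cm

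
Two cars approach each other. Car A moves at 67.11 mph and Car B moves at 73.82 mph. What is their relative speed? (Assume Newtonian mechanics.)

v_rel = v_A + v_B = 67.11 + 73.82 = 140.93 mph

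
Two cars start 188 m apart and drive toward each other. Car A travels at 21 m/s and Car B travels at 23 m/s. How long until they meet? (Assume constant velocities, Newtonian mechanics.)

Combined speed: v_combined = 21 + 23 = 44 m/s
Time to meet: t = d/v_combined = 188/44 = 4.27 s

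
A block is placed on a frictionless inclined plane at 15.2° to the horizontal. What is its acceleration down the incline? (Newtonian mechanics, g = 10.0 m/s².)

a = g sin(θ) = 10.0 × sin(15.2°) = 10.0 × 0.2622 = 2.62 m/s²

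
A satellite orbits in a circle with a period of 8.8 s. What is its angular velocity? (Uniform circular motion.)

ω = 2π/T = 2π/8.8 = 0.714 rad/s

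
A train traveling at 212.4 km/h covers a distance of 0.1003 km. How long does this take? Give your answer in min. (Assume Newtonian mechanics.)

d = 0.1003 km × 1000.0 = 100.3 m
v = 212.4 km/h × 0.2777777777777778 = 59.0 m/s
t = d / v = 100.3 / 59.0 = 1.7 s
t = 1.7 s / 60.0 = 0.02833 min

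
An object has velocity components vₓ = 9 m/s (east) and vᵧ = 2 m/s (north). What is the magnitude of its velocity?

|v| = √(vₓ² + vᵧ²) = √(9² + 2²) = √(85) = 9.22 m/s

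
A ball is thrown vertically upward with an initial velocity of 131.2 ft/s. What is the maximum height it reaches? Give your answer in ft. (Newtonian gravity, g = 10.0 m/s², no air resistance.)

v₀ = 131.2 ft/s × 0.3048 = 39.9898 m/s
h_max = v₀² / (2g) = 39.9898² / (2 × 10.0) = 1599.18 / 20.0 = 79.959 m
h_max = 79.959 m / 0.3048 = 262.3 ft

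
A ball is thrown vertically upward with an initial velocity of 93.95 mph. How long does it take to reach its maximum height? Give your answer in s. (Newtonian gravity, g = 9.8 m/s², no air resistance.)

v₀ = 93.95 mph × 0.44704 = 41.9994 m/s
t_up = v₀ / g = 41.9994 / 9.8 = 4.286 s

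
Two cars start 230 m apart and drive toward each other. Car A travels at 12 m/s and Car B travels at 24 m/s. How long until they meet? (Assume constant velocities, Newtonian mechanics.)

Combined speed: v_combined = 12 + 24 = 36 m/s
Time to meet: t = d/v_combined = 230/36 = 6.39 s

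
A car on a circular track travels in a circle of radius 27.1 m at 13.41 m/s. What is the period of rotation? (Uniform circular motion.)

T = 2πr/v = 2π×27.1/13.41 = 12.7 s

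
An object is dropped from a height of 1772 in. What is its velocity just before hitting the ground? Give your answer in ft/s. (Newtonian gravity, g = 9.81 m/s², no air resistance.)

h = 1772 in × 0.0254 = 45.0088 m
v = √(2gh) = √(2 × 9.81 × 45.0088) = 29.7165 m/s
v = 29.7165 m/s / 0.3048 = 97.5 ft/s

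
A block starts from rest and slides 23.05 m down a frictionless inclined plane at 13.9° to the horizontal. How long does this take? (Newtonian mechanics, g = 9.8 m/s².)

a = g sin(θ) = 9.8 × sin(13.9°) = 2.3542 m/s²
t = √(2d/a) = √(2 × 23.05 / 2.3542) = 4.43 s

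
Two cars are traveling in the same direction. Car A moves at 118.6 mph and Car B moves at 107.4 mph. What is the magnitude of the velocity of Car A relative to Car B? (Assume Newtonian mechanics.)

v_rel = |v_A - v_B| = |118.6 - 107.4| = 11.2 mph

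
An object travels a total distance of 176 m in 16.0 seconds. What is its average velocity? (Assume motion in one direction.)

v_avg = Δd / Δt = 176 / 16.0 = 11.0 m/s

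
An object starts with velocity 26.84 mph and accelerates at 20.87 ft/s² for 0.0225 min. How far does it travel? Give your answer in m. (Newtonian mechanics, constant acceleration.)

v₀ = 26.84 mph × 0.44704 = 11.9986 m/s
a = 20.87 ft/s² × 0.3048 = 6.36118 m/s²
t = 0.0225 min × 60.0 = 1.35 s
d = v₀ × t + ½ × a × t² = 11.9986 × 1.35 + 0.5 × 6.36118 × 1.35² = 21.99 m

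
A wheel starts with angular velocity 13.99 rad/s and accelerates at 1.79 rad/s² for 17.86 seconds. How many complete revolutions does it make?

θ = ω₀t + ½αt² = 13.99×17.86 + ½×1.79×17.86² = 535.348142 rad
Total revolutions = θ/(2π) = 535.348142/(2π) = 85.2
Complete revolutions = ⌊85.2⌋ = 85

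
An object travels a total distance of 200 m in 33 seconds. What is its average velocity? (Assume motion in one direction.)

v_avg = Δd / Δt = 200 / 33 = 6.06 m/s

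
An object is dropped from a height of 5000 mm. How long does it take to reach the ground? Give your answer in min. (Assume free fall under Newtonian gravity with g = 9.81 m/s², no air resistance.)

h = 5000 mm × 0.001 = 5.0 m
t = √(2h/g) = √(2 × 5.0 / 9.81) = 1.00964 s
t = 1.00964 s / 60.0 = 0.01683 min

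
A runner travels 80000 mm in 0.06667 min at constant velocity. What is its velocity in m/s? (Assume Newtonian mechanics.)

d = 80000 mm × 0.001 = 80.0 m
t = 0.06667 min × 60.0 = 4.0002 s
v = d / t = 80.0 / 4.0002 = 20.0 m/s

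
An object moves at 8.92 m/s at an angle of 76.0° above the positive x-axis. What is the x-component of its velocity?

vₓ = v cos(θ) = 8.92 × cos(76.0°) = 2.16 m/s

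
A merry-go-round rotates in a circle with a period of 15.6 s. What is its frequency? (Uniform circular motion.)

f = 1/T = 1/15.6 = 0.0641 Hz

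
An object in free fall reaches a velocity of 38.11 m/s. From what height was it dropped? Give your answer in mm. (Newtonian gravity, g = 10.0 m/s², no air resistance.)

h = v² / (2g) = 38.11² / (2 × 10.0) = 72.6186 m
h = 72.6186 m / 0.001 = 72620 mm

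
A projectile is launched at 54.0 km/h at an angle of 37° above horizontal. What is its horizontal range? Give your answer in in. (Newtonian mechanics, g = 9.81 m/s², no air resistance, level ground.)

v₀ = 54.0 km/h × 0.2777777777777778 = 15.0 m/s
R = v₀² × sin(2θ) / g = 15.0² × sin(2 × 37°) / 9.81 = 225.0 × 0.961262 / 9.81 = 22.0473 m
R = 22.0473 m / 0.0254 = 868.0 in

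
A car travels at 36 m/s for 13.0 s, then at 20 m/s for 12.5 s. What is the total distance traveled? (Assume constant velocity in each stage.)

d₁ = v₁t₁ = 36 × 13.0 = 468.0 m
d₂ = v₂t₂ = 20 × 12.5 = 250.0 m
d_total = 468.0 + 250.0 = 718.0 m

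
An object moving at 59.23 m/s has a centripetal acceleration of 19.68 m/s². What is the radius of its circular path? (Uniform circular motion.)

r = v²/a_c = 59.23²/19.68 = 178.26 m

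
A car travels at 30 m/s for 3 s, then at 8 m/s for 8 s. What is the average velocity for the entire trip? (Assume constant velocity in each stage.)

d₁ = v₁t₁ = 30 × 3 = 90 m
d₂ = v₂t₂ = 8 × 8 = 64 m
d_total = 154 m, t_total = 11 s
v_avg = d_total/t_total = 154/11 = 14.0 m/s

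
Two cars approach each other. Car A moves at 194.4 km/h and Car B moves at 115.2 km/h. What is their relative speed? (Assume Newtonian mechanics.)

v_rel = v_A + v_B = 194.4 + 115.2 = 309.6 km/h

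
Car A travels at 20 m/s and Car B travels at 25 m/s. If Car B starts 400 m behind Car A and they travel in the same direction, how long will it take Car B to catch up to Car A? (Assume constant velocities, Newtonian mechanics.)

Relative speed: v_rel = 25 - 20 = 5 m/s
Time to catch: t = d₀/v_rel = 400/5 = 80.0 s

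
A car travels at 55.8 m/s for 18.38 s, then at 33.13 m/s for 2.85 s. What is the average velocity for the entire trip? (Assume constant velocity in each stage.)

d₁ = v₁t₁ = 55.8 × 18.38 = 1025.604 m
d₂ = v₂t₂ = 33.13 × 2.85 = 94.4205 m
d_total = 1120.0245 m, t_total = 21.23 s
v_avg = d_total/t_total = 1120.0245/21.23 = 52.76 m/s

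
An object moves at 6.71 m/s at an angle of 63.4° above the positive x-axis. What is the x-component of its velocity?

vₓ = v cos(θ) = 6.71 × cos(63.4°) = 3.0 m/s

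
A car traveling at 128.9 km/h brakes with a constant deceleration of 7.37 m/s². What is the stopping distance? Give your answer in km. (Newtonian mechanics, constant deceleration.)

v₀ = 128.9 km/h × 0.2777777777777778 = 35.8056 m/s
d = v₀² / (2a) = 35.8056² / (2 × 7.37) = 1282.04 / 14.74 = 86.9769 m
d = 86.9769 m / 1000.0 = 0.08698 km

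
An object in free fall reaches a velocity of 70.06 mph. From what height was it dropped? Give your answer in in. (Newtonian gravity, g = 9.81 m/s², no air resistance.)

v = 70.06 mph × 0.44704 = 31.3196 m/s
h = v² / (2g) = 31.3196² / (2 × 9.81) = 49.9958 m
h = 49.9958 m / 0.0254 = 1968 in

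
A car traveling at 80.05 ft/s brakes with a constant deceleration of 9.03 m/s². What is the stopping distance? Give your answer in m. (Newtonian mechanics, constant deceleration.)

v₀ = 80.05 ft/s × 0.3048 = 24.3992 m/s
d = v₀² / (2a) = 24.3992² / (2 × 9.03) = 595.321 / 18.06 = 32.96 m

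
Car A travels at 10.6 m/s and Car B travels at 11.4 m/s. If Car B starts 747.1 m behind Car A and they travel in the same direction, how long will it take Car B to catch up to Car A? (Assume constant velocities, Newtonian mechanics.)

Relative speed: v_rel = 11.4 - 10.6 = 0.8 m/s
Time to catch: t = d₀/v_rel = 747.1/0.8 = 933.88 s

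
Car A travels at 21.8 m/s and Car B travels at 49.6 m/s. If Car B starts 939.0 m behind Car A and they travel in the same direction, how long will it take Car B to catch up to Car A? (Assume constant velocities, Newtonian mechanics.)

Relative speed: v_rel = 49.6 - 21.8 = 27.8 m/s
Time to catch: t = d₀/v_rel = 939.0/27.8 = 33.78 s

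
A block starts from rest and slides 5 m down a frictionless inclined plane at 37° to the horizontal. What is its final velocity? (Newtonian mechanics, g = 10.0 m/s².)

a = g sin(θ) = 10.0 × sin(37°) = 6.0182 m/s²
v = √(2ad) = √(2 × 6.0182 × 5) = 7.76 m/s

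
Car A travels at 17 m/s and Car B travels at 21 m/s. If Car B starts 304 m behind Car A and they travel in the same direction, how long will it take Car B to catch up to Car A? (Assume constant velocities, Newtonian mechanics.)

Relative speed: v_rel = 21 - 17 = 4 m/s
Time to catch: t = d₀/v_rel = 304/4 = 76.0 s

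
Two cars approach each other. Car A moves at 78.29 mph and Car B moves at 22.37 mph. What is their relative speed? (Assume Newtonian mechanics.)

v_rel = v_A + v_B = 78.29 + 22.37 = 100.66 mph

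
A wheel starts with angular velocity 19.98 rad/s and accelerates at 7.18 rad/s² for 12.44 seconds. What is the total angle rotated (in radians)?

θ = ω₀t + ½αt² = 19.98×12.44 + ½×7.18×12.44² = 804.12 rad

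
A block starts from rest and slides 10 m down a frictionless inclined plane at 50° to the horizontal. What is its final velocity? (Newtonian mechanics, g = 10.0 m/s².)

a = g sin(θ) = 10.0 × sin(50°) = 7.6604 m/s²
v = √(2ad) = √(2 × 7.6604 × 10) = 12.38 m/s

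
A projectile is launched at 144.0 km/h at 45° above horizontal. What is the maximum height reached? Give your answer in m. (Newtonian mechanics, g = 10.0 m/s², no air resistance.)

v₀ = 144.0 km/h × 0.2777777777777778 = 40.0 m/s
H = v₀² × sin²(θ) / (2g) = 40.0² × sin(45°)² / (2 × 10.0) = 1600.0 × 0.5 / 20.0 = 40.0 m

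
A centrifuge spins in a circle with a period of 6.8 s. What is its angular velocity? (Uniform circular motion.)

ω = 2π/T = 2π/6.8 = 0.924 rad/s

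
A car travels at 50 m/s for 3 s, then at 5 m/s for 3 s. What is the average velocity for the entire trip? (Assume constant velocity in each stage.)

d₁ = v₁t₁ = 50 × 3 = 150 m
d₂ = v₂t₂ = 5 × 3 = 15 m
d_total = 165 m, t_total = 6 s
v_avg = d_total/t_total = 165/6 = 27.5 m/s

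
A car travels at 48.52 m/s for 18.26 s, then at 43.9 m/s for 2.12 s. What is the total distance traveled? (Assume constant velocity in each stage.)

d₁ = v₁t₁ = 48.52 × 18.26 = 885.9752 m
d₂ = v₂t₂ = 43.9 × 2.12 = 93.068 m
d_total = 885.9752 + 93.068 = 979.04 m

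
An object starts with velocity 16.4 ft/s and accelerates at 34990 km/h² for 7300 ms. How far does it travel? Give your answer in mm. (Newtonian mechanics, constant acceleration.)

v₀ = 16.4 ft/s × 0.3048 = 4.99872 m/s
a = 34990 km/h² × 7.716049382716049e-05 = 2.69985 m/s²
t = 7300 ms × 0.001 = 7.3 s
d = v₀ × t + ½ × a × t² = 4.99872 × 7.3 + 0.5 × 2.69985 × 7.3² = 108.428 m
d = 108.428 m / 0.001 = 108400 mm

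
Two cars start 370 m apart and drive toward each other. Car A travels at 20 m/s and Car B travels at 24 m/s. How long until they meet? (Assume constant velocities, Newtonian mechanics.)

Combined speed: v_combined = 20 + 24 = 44 m/s
Time to meet: t = d/v_combined = 370/44 = 8.41 s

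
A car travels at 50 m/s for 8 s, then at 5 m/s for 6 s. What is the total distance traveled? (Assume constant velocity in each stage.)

d₁ = v₁t₁ = 50 × 8 = 400 m
d₂ = v₂t₂ = 5 × 6 = 30 m
d_total = 400 + 30 = 430 m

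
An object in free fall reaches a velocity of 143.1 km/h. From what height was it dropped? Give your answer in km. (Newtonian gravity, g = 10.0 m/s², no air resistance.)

v = 143.1 km/h × 0.2777777777777778 = 39.75 m/s
h = v² / (2g) = 39.75² / (2 × 10.0) = 79.0031 m
h = 79.0031 m / 1000.0 = 0.079 km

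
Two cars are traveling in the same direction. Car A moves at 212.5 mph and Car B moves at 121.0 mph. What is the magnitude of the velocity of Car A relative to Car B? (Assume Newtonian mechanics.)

v_rel = |v_A - v_B| = |212.5 - 121.0| = 91.5 mph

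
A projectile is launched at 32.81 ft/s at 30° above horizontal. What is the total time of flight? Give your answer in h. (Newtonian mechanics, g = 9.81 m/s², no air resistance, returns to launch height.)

v₀ = 32.81 ft/s × 0.3048 = 10.0005 m/s
T = 2 × v₀ × sin(θ) / g = 2 × 10.0005 × sin(30°) / 9.81 = 2 × 10.0005 × 0.5 / 9.81 = 1.01942 s
T = 1.01942 s / 3600.0 = 0.0002832 h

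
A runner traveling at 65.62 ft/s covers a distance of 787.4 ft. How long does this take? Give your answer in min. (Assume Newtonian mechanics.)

d = 787.4 ft × 0.3048 = 240.0 m
v = 65.62 ft/s × 0.3048 = 20.001 m/s
t = d / v = 240.0 / 20.001 = 11.9994 s
t = 11.9994 s / 60.0 = 0.2 min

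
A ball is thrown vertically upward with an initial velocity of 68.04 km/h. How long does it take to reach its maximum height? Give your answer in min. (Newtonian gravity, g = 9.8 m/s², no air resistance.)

v₀ = 68.04 km/h × 0.2777777777777778 = 18.9 m/s
t_up = v₀ / g = 18.9 / 9.8 = 1.92857 s
t_up = 1.92857 s / 60.0 = 0.03214 min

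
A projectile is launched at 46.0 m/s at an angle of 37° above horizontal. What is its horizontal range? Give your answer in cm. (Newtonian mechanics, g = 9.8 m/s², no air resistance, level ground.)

R = v₀² × sin(2θ) / g = 46.0² × sin(2 × 37°) / 9.8 = 2116.0 × 0.961262 / 9.8 = 207.554 m
R = 207.554 m / 0.01 = 20760 cm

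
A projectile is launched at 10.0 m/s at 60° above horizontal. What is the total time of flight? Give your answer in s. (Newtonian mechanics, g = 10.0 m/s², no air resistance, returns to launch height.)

T = 2 × v₀ × sin(θ) / g = 2 × 10.0 × sin(60°) / 10.0 = 2 × 10.0 × 0.866025 / 10.0 = 1.732 s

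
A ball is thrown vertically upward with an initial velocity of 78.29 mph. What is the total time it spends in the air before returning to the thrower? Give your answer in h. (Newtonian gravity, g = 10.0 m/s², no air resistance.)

v₀ = 78.29 mph × 0.44704 = 34.9988 m/s
t_total = 2 × v₀ / g = 2 × 34.9988 / 10.0 = 6.99976 s
t_total = 6.99976 s / 3600.0 = 0.001944 h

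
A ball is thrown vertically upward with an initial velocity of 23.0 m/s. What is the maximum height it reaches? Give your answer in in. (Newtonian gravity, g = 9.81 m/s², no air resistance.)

h_max = v₀² / (2g) = 23.0² / (2 × 9.81) = 529.0 / 19.62 = 26.9623 m
h_max = 26.9623 m / 0.0254 = 1062 in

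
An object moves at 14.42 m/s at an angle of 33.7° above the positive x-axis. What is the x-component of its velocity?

vₓ = v cos(θ) = 14.42 × cos(33.7°) = 12.0 m/s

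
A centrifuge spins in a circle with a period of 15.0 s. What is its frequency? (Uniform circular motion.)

f = 1/T = 1/15.0 = 0.0667 Hz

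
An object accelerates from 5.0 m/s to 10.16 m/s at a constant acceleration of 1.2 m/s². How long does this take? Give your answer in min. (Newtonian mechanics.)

t = (v - v₀) / a = (10.16 - 5.0) / 1.2 = 4.3 s
t = 4.3 s / 60.0 = 0.07167 min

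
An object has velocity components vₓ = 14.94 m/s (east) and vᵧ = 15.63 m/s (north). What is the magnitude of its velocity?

|v| = √(vₓ² + vᵧ²) = √(14.94² + 15.63²) = √(467.5005) = 21.62 m/s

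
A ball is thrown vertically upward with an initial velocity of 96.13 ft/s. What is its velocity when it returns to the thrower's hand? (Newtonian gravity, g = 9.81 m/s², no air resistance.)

By conservation of energy (no air resistance), the ball returns to the throw height with the same speed as launch, but directed downward.
|v_ground| = v₀ = 96.13 ft/s
v_ground = 96.13 ft/s (downward)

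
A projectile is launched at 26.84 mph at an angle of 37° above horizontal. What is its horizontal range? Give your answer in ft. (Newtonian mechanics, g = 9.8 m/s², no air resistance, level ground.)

v₀ = 26.84 mph × 0.44704 = 11.9986 m/s
R = v₀² × sin(2θ) / g = 11.9986² × sin(2 × 37°) / 9.8 = 143.966 × 0.961262 / 9.8 = 14.1213 m
R = 14.1213 m / 0.3048 = 46.33 ft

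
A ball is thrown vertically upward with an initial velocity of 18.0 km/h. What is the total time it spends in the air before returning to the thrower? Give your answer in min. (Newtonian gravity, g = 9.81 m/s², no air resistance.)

v₀ = 18.0 km/h × 0.2777777777777778 = 5.0 m/s
t_total = 2 × v₀ / g = 2 × 5.0 / 9.81 = 1.01937 s
t_total = 1.01937 s / 60.0 = 0.01699 min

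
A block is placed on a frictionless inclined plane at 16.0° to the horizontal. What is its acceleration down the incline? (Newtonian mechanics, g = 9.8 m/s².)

a = g sin(θ) = 9.8 × sin(16.0°) = 9.8 × 0.2756 = 2.7 m/s²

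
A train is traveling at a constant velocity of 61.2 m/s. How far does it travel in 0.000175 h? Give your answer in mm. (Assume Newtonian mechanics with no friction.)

t = 0.000175 h × 3600.0 = 0.63 s
d = v × t = 61.2 × 0.63 = 38.556 m
d = 38.556 m / 0.001 = 38560 mm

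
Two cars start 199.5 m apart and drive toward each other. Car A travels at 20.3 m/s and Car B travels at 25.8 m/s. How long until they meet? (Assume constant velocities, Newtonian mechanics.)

Combined speed: v_combined = 20.3 + 25.8 = 46.1 m/s
Time to meet: t = d/v_combined = 199.5/46.1 = 4.33 s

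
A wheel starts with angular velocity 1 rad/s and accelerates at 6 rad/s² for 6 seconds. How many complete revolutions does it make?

θ = ω₀t + ½αt² = 1×6 + ½×6×6² = 114.0 rad
Total revolutions = θ/(2π) = 114.0/(2π) = 18.14
Complete revolutions = ⌊18.14⌋ = 18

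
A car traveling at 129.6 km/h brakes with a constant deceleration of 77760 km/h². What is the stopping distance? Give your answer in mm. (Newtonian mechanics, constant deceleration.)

v₀ = 129.6 km/h × 0.2777777777777778 = 36.0 m/s
a = 77760 km/h² × 7.716049382716049e-05 = 6.0 m/s²
d = v₀² / (2a) = 36.0² / (2 × 6.0) = 1296.0 / 12.0 = 108.0 m
d = 108.0 m / 0.001 = 108000 mm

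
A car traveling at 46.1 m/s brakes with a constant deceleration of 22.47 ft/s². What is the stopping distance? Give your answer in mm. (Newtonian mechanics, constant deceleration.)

a = 22.47 ft/s² × 0.3048 = 6.84886 m/s²
d = v₀² / (2a) = 46.1² / (2 × 6.84886) = 2125.21 / 13.6977 = 155.151 m
d = 155.151 m / 0.001 = 155200 mm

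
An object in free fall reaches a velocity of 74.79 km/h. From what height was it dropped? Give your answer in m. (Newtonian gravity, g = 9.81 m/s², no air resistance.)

v = 74.79 km/h × 0.2777777777777778 = 20.775 m/s
h = v² / (2g) = 20.775² / (2 × 9.81) = 22.0 m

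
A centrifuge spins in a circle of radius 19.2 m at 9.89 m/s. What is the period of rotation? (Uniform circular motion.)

T = 2πr/v = 2π×19.2/9.89 = 12.2 s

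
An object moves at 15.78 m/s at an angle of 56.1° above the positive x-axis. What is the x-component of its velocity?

vₓ = v cos(θ) = 15.78 × cos(56.1°) = 8.8 m/s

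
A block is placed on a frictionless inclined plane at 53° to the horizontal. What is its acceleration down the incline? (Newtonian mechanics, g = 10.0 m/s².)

a = g sin(θ) = 10.0 × sin(53°) = 10.0 × 0.7986 = 7.99 m/s²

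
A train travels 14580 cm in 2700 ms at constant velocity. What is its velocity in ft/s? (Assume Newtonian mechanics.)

d = 14580 cm × 0.01 = 145.8 m
t = 2700 ms × 0.001 = 2.7 s
v = d / t = 145.8 / 2.7 = 54.0 m/s
v = 54.0 m/s / 0.3048 = 177.2 ft/s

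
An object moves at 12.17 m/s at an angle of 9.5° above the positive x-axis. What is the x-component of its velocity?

vₓ = v cos(θ) = 12.17 × cos(9.5°) = 12.0 m/s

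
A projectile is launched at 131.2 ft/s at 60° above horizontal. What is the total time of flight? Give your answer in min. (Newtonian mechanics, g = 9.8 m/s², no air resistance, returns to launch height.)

v₀ = 131.2 ft/s × 0.3048 = 39.9898 m/s
T = 2 × v₀ × sin(θ) / g = 2 × 39.9898 × sin(60°) / 9.8 = 2 × 39.9898 × 0.866025 / 9.8 = 7.06779 s
T = 7.06779 s / 60.0 = 0.1178 min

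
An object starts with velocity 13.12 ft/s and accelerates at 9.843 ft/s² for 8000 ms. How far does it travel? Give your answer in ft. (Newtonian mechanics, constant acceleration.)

v₀ = 13.12 ft/s × 0.3048 = 3.99898 m/s
a = 9.843 ft/s² × 0.3048 = 3.00015 m/s²
t = 8000 ms × 0.001 = 8.0 s
d = v₀ × t + ½ × a × t² = 3.99898 × 8.0 + 0.5 × 3.00015 × 8.0² = 127.997 m
d = 127.997 m / 0.3048 = 419.9 ft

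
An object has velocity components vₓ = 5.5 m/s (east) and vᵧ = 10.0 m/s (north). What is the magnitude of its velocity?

|v| = √(vₓ² + vᵧ²) = √(5.5² + 10.0²) = √(130.25) = 11.41 m/s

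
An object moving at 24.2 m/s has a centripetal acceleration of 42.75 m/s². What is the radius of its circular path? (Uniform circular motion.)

r = v²/a_c = 24.2²/42.75 = 13.7 m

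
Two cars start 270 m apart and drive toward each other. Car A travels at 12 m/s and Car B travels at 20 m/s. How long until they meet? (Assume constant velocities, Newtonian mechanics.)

Combined speed: v_combined = 12 + 20 = 32 m/s
Time to meet: t = d/v_combined = 270/32 = 8.44 s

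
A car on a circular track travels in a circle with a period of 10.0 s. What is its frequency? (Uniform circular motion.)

f = 1/T = 1/10.0 = 0.1 Hz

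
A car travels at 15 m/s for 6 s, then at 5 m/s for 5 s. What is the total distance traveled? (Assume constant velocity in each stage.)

d₁ = v₁t₁ = 15 × 6 = 90 m
d₂ = v₂t₂ = 5 × 5 = 25 m
d_total = 90 + 25 = 115 m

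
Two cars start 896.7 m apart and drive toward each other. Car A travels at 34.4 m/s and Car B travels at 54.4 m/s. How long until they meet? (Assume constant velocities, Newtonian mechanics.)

Combined speed: v_combined = 34.4 + 54.4 = 88.8 m/s
Time to meet: t = d/v_combined = 896.7/88.8 = 10.1 s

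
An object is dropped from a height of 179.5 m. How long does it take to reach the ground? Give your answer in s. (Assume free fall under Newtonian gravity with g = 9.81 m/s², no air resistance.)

t = √(2h/g) = √(2 × 179.5 / 9.81) = 6.049 s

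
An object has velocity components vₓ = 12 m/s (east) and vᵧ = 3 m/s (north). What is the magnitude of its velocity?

|v| = √(vₓ² + vᵧ²) = √(12² + 3²) = √(153) = 12.37 m/s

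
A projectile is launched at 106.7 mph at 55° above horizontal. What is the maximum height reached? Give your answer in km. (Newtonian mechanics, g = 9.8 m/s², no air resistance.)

v₀ = 106.7 mph × 0.44704 = 47.6992 m/s
H = v₀² × sin²(θ) / (2g) = 47.6992² × sin(55°)² / (2 × 9.8) = 2275.21 × 0.67101 / 19.6 = 77.8923 m
H = 77.8923 m / 1000.0 = 0.07789 km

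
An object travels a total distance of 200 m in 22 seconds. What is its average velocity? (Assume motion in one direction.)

v_avg = Δd / Δt = 200 / 22 = 9.09 m/s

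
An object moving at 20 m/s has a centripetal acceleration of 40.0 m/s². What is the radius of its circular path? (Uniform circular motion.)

r = v²/a_c = 20²/40.0 = 10.0 m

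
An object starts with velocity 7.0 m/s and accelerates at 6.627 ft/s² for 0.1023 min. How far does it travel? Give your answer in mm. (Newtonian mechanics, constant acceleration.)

a = 6.627 ft/s² × 0.3048 = 2.01991 m/s²
t = 0.1023 min × 60.0 = 6.138 s
d = v₀ × t + ½ × a × t² = 7.0 × 6.138 + 0.5 × 2.01991 × 6.138² = 81.0161 m
d = 81.0161 m / 0.001 = 81020 mm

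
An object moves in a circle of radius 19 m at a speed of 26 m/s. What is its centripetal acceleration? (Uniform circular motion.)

a_c = v²/r = 26²/19 = 676/19 = 35.58 m/s²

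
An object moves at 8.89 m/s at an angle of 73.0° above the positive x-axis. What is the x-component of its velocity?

vₓ = v cos(θ) = 8.89 × cos(73.0°) = 2.6 m/s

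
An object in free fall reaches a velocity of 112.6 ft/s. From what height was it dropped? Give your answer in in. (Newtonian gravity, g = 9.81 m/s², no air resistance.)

v = 112.6 ft/s × 0.3048 = 34.3205 m/s
h = v² / (2g) = 34.3205² / (2 × 9.81) = 60.0355 m
h = 60.0355 m / 0.0254 = 2364 in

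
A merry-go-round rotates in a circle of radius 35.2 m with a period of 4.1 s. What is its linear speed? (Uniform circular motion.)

v = 2πr/T = 2π×35.2/4.1 = 53.94 m/s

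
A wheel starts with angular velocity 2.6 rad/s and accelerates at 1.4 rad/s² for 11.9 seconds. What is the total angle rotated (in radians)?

θ = ω₀t + ½αt² = 2.6×11.9 + ½×1.4×11.9² = 130.07 rad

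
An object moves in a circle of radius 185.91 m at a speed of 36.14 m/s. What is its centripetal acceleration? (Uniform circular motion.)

a_c = v²/r = 36.14²/185.91 = 1306.0996/185.91 = 7.03 m/s²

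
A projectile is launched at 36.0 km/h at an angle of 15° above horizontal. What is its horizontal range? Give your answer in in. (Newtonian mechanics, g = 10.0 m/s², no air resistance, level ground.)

v₀ = 36.0 km/h × 0.2777777777777778 = 10.0 m/s
R = v₀² × sin(2θ) / g = 10.0² × sin(2 × 15°) / 10.0 = 100.0 × 0.5 / 10.0 = 5.0 m
R = 5.0 m / 0.0254 = 196.9 in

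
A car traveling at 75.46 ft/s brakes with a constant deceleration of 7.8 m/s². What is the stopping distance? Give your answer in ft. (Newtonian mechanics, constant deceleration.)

v₀ = 75.46 ft/s × 0.3048 = 23.0002 m/s
d = v₀² / (2a) = 23.0002² / (2 × 7.8) = 529.009 / 15.6 = 33.9108 m
d = 33.9108 m / 0.3048 = 111.3 ft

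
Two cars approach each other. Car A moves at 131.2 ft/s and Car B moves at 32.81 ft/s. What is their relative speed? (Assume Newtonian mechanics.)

v_rel = v_A + v_B = 131.2 + 32.81 = 164.01 ft/s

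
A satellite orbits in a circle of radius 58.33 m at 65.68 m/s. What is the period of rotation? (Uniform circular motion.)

T = 2πr/v = 2π×58.33/65.68 = 5.58 s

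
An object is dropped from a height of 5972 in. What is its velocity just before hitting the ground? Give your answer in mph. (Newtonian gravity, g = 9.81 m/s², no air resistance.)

h = 5972 in × 0.0254 = 151.689 m
v = √(2gh) = √(2 × 9.81 × 151.689) = 54.554 m/s
v = 54.554 m/s / 0.44704 = 122.0 mph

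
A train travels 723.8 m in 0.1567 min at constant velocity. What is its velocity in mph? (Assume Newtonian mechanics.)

t = 0.1567 min × 60.0 = 9.402 s
v = d / t = 723.8 / 9.402 = 76.9836 m/s
v = 76.9836 m/s / 0.44704 = 172.2 mph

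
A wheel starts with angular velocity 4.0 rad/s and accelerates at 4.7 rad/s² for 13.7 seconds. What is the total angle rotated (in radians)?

θ = ω₀t + ½αt² = 4.0×13.7 + ½×4.7×13.7² = 495.87 rad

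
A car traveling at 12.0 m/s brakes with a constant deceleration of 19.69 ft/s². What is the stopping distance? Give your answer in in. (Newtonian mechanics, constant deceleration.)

a = 19.69 ft/s² × 0.3048 = 6.00151 m/s²
d = v₀² / (2a) = 12.0² / (2 × 6.00151) = 144.0 / 12.003 = 11.997 m
d = 11.997 m / 0.0254 = 472.3 in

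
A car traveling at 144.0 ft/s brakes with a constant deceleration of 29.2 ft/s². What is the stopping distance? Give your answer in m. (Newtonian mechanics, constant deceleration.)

v₀ = 144.0 ft/s × 0.3048 = 43.8912 m/s
a = 29.2 ft/s² × 0.3048 = 8.90016 m/s²
d = v₀² / (2a) = 43.8912² / (2 × 8.90016) = 1926.44 / 17.8003 = 108.2 m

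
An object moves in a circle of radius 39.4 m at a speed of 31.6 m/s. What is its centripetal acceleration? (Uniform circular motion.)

a_c = v²/r = 31.6²/39.4 = 998.56/39.4 = 25.34 m/s²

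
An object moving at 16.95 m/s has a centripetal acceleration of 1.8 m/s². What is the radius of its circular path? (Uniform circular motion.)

r = v²/a_c = 16.95²/1.8 = 159.61 m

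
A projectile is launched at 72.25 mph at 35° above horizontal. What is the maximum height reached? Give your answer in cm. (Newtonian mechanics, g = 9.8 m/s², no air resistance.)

v₀ = 72.25 mph × 0.44704 = 32.2986 m/s
H = v₀² × sin²(θ) / (2g) = 32.2986² × sin(35°)² / (2 × 9.8) = 1043.2 × 0.32899 / 19.6 = 17.5103 m
H = 17.5103 m / 0.01 = 1751 cm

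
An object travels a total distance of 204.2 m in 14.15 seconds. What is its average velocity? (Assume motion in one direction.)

v_avg = Δd / Δt = 204.2 / 14.15 = 14.43 m/s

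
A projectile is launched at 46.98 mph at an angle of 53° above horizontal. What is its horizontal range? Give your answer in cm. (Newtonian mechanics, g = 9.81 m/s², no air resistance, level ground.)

v₀ = 46.98 mph × 0.44704 = 21.0019 m/s
R = v₀² × sin(2θ) / g = 21.0019² × sin(2 × 53°) / 9.81 = 441.08 × 0.961262 / 9.81 = 43.2205 m
R = 43.2205 m / 0.01 = 4322 cm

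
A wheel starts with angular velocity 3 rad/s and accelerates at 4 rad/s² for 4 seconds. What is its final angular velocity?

ω = ω₀ + αt = 3 + 4 × 4 = 19 rad/s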